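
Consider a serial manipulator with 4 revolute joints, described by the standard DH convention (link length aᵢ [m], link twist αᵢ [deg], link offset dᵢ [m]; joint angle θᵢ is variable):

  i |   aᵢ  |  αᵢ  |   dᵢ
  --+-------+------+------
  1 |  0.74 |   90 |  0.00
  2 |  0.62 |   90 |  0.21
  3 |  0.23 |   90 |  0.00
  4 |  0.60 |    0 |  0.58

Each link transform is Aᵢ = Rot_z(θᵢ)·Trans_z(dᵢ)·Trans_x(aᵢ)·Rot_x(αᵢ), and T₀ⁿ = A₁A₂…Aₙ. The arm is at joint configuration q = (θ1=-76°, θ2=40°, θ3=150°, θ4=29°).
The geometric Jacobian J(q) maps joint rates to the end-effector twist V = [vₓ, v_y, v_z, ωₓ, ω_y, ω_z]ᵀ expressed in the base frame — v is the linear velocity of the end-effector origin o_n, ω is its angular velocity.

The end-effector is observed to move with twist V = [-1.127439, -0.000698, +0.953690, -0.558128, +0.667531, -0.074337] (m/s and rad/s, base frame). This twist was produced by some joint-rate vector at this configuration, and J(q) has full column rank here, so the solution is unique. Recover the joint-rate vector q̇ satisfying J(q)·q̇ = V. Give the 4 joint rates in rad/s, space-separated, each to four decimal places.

o_n = [-0.7855, -1.3536, -0.0581]
J₁: ẑ×o_n = [1.3536, -0.7855, 0.0000], ω = ẑ
J2: z=[-0.9703, -0.2419, 0.0000] o=[0.1790, -0.7180, 0.0000] → [0.0140, -0.0563, 0.3834, -0.9703, -0.2419, 0.0000]
J3: z=[0.1555, -0.6237, -0.7660] o=[0.0902, -1.2297, 0.3985] → [0.1898, 0.7418, -0.5654, 0.1555, -0.6237, -0.7660]
J4: z=[-0.7476, -0.5812, 0.3214] o=[-0.0583, -1.1094, 0.2705] → [0.2694, -0.4794, -0.2401, -0.7476, -0.5812, 0.3214]
q̇ = J⁺·V = [-0.6120, 0.8200, -0.9150, -0.5080]

-0.6120 0.8200 -0.9150 -0.5080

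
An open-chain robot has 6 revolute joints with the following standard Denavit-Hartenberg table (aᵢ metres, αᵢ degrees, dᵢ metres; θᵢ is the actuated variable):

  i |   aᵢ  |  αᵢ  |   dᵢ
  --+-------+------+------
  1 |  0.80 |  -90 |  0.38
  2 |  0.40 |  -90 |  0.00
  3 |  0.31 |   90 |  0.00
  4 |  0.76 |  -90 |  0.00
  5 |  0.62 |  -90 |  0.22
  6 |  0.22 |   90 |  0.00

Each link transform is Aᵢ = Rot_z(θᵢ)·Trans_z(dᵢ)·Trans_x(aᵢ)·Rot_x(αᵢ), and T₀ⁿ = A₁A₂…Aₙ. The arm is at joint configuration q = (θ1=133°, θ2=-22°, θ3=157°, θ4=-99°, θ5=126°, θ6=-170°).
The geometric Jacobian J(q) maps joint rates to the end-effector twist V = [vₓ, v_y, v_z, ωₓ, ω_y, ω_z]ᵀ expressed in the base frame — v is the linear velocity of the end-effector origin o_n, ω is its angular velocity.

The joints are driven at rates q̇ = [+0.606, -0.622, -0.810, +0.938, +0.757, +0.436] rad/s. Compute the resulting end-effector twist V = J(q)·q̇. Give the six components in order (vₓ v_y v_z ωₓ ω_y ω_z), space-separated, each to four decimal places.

o_n = [-0.3760, 0.2396, 0.8318]
J₁: ẑ×o_n = [-0.2396, -0.3760, 0.0000], ω = ẑ
J2: z=[-0.7314, -0.6820, 0.0000] o=[-0.5456, 0.5851, 0.3800] → [-0.3081, 0.3304, 0.3684, -0.7314, -0.6820, 0.0000]
J3: z=[-0.2555, 0.2740, -0.9272] o=[-0.7985, 0.8563, 0.5298] → [-0.4891, -0.3147, 0.0418, -0.2555, 0.2740, -0.9272]
J4: z=[0.4261, 0.8927, 0.1464] o=[-0.5295, 0.7454, 0.4229] → [0.4390, -0.1517, -0.3526, 0.4261, 0.8927, 0.1464]
J5: z=[0.8971, -0.3962, -0.1955] o=[-0.4409, 0.5823, 1.1599] → [0.0630, 0.2817, -0.2817, 0.8971, -0.3962, -0.1955]
J6: z=[0.1562, 0.6984, -0.6985] o=[-0.4998, 0.1256, 0.6901] → [0.1786, -0.1086, -0.0687, 0.1562, 0.6984, -0.6985]
V = J·q̇ = [0.9800, -0.1549, -0.8370, 1.8088, 1.0443, 1.0418]

0.9800 -0.1549 -0.8370 1.8088 1.0443 1.0418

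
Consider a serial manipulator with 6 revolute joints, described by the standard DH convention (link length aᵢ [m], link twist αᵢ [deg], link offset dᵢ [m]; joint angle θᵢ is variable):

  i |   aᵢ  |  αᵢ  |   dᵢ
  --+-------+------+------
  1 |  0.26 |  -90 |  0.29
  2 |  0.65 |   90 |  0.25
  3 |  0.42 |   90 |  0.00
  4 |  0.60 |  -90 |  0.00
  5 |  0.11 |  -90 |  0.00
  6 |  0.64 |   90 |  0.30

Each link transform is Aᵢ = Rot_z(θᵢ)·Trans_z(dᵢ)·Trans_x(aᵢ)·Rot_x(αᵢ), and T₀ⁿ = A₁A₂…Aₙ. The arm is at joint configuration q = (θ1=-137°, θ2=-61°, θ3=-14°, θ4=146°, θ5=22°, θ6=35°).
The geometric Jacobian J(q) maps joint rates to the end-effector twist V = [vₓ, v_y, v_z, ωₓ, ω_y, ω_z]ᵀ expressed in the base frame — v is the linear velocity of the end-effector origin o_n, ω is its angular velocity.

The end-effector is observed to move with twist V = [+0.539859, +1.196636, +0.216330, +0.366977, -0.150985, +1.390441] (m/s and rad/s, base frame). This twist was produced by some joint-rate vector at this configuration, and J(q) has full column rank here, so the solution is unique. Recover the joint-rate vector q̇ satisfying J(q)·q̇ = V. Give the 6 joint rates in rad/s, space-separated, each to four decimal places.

0.9920 -0.2920 0.4600 -0.3190 0.0440 0.4090

o_n = [0.7620, -0.4036, 1.1806]
J₁: ẑ×o_n = [0.4036, 0.7620, -0.0000], ω = ẑ
J2: z=[0.6820, -0.7314, 0.0000] o=[-0.1902, -0.1773, 0.2900] → [-0.6514, -0.6074, 0.5420, 0.6820, -0.7314, 0.0000]
J3: z=[0.6397, 0.5965, 0.4848] o=[-0.2501, -0.5751, 0.8585] → [0.1090, 0.2847, -0.4941, 0.6397, 0.5965, 0.4848]
J4: z=[-0.5760, 0.7896, -0.2116] o=[-0.4639, -0.6355, 1.2149] → [0.0220, -0.2792, -1.1016, -0.5760, 0.7896, -0.2116]
J5: z=[-0.2457, -0.4141, -0.8765] o=[0.0039, -0.3638, 0.9555] → [-0.1281, -0.6092, 0.3237, -0.2457, -0.4141, -0.8765]
J6: z=[0.2419, -0.9018, 0.3582] o=[0.1072, -0.3502, 0.9201] → [-0.2158, 0.1715, 0.5776, 0.2419, -0.9018, 0.3582]
q̇ = J⁺·V = [0.9920, -0.2920, 0.4600, -0.3190, 0.0440, 0.4090]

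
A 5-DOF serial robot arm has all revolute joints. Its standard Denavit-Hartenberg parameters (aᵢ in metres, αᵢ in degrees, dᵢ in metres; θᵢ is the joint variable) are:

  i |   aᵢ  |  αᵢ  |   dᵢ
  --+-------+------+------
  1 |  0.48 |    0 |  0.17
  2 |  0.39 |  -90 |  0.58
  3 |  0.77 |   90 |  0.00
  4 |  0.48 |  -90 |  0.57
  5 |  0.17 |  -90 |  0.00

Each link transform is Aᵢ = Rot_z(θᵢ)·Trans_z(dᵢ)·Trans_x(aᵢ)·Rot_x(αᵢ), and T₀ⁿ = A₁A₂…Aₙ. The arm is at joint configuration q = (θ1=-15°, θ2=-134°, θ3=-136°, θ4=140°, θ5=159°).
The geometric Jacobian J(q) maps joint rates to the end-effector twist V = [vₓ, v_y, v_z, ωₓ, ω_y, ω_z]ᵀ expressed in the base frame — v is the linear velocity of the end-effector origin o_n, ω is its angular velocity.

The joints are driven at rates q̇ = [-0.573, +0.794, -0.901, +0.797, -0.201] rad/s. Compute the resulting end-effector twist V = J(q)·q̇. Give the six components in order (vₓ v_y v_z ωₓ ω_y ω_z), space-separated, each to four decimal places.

-0.2958 -0.0932 -0.7561 0.1695 0.9733 -0.2626

o_n = [0.8619, -0.1259, 0.7477]
J₁: ẑ×o_n = [0.1259, 0.8619, -0.0000], ω = ẑ
J2: z=[0.0000, 0.0000, 1.0000] o=[0.4636, -0.1242, 0.1700] → [0.0017, 0.3982, -0.0000, 0.0000, 0.0000, 1.0000]
J3: z=[0.5150, -0.8572, 0.0000] o=[0.1293, -0.3251, 0.7500] → [0.0020, 0.0012, 0.7305, 0.5150, -0.8572, 0.0000]
J4: z=[0.5954, 0.3578, -0.7193] o=[0.6041, -0.0398, 1.2849] → [-0.2541, 0.1345, -0.1435, 0.5954, 0.3578, -0.7193]
J5: z=[-0.7909, 0.4185, -0.4465] o=[0.8757, -0.2366, 0.6194] → [0.1031, 0.1076, -0.0817, -0.7909, 0.4185, -0.4465]
V = J·q̇ = [-0.2958, -0.0932, -0.7561, 0.1695, 0.9733, -0.2626]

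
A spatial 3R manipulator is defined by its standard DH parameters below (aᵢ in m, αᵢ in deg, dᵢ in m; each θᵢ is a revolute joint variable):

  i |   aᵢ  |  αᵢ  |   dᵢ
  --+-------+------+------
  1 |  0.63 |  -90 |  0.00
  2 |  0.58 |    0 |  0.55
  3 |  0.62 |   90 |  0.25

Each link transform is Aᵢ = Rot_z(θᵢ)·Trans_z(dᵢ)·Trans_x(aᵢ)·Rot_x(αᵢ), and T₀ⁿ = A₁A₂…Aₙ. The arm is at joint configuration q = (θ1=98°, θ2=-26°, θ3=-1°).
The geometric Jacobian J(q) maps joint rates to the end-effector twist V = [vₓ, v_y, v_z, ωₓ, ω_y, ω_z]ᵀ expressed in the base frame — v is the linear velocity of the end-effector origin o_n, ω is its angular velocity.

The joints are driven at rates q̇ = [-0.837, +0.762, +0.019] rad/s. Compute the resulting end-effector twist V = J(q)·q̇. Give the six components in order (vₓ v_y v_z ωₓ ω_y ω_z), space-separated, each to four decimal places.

1.2614 1.2711 -0.8287 -0.7734 -0.1087 -0.8370

o_n = [-1.0293, 1.5758, 0.5357]
J₁: ẑ×o_n = [-1.5758, -1.0293, 0.0000], ω = ẑ
J2: z=[-0.9903, -0.1392, 0.0000] o=[-0.0877, 0.6239, 0.0000] → [-0.0746, 0.5305, -1.0737, -0.9903, -0.1392, 0.0000]
J3: z=[-0.9903, -0.1392, 0.0000] o=[-0.7049, 1.0636, 0.2543] → [-0.0392, 0.2787, -0.5524, -0.9903, -0.1392, 0.0000]
V = J·q̇ = [1.2614, 1.2711, -0.8287, -0.7734, -0.1087, -0.8370]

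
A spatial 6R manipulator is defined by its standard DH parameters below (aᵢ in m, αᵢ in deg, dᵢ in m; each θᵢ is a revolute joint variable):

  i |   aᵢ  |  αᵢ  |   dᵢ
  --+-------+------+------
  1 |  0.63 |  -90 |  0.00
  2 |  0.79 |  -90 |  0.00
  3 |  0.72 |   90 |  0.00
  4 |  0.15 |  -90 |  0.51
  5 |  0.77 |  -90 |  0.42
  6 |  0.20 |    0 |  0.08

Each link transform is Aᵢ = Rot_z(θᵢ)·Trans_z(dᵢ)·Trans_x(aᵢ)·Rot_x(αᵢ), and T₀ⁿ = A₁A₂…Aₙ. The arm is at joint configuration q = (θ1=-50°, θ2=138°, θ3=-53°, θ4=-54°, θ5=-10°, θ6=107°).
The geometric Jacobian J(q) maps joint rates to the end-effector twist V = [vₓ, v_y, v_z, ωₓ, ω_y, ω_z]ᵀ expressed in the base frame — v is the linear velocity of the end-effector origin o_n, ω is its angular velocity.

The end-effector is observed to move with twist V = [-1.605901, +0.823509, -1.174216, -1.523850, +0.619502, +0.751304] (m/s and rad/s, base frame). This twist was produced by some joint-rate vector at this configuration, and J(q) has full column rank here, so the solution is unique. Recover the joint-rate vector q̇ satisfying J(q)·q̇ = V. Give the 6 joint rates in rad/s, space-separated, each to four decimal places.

0.7750 -0.1220 0.9770 -0.6890 0.1030 0.5850

o_n = [1.1963, 0.8496, -1.2212]
J₁: ẑ×o_n = [-0.8496, 1.1963, 0.0000], ω = ẑ
J2: z=[0.7660, 0.6428, 0.0000] o=[0.4050, -0.4826, 0.0000] → [-0.7849, 0.9355, 0.5118, 0.7660, 0.6428, 0.0000]
J3: z=[-0.4301, 0.5126, 0.7431] o=[0.0276, -0.0329, -0.5286] → [-1.0108, 0.5707, -0.9786, -0.4301, 0.5126, 0.7431]
J4: z=[0.8425, -0.0678, 0.5344] o=[0.2611, 0.5834, -0.8186] → [-0.1149, 0.8390, 0.2877, 0.8425, -0.0678, 0.5344]
J5: z=[0.0096, 0.9938, 0.1110] o=[0.7716, 0.5621, -0.6717] → [-0.5780, 0.0524, -0.4194, 0.0096, 0.9938, 0.1110]
J6: z=[-0.7362, 0.0821, -0.6718] o=[1.2966, 1.0375, -1.1890] → [-0.1289, 0.0437, 0.1466, -0.7362, 0.0821, -0.6718]
q̇ = J⁺·V = [0.7750, -0.1220, 0.9770, -0.6890, 0.1030, 0.5850]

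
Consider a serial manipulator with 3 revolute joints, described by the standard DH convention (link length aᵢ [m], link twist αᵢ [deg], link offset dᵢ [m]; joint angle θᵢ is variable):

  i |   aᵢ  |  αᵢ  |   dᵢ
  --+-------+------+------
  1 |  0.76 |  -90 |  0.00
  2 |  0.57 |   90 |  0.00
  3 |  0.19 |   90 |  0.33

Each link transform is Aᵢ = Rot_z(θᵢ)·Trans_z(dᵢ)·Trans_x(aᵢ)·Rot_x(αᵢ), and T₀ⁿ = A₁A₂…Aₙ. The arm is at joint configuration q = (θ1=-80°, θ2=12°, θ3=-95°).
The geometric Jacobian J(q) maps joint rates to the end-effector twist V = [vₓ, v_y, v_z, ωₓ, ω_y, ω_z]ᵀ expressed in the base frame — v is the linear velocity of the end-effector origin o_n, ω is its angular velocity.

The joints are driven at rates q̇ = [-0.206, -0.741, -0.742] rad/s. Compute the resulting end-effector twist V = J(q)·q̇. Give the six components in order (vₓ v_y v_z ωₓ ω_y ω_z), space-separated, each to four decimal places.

-0.3232 0.2784 0.4812 -0.7565 0.0233 -0.9318

o_n = [0.0515, -1.3820, 0.2077]
J₁: ẑ×o_n = [1.3820, 0.0515, -0.0000], ω = ẑ
J2: z=[0.9848, 0.1736, 0.0000] o=[0.1320, -0.7485, 0.0000] → [0.0361, -0.2046, -0.6100, 0.9848, 0.1736, 0.0000]
J3: z=[0.0361, -0.2048, 0.9781] o=[0.2288, -1.2975, -0.1185] → [0.0158, -0.1852, -0.0394, 0.0361, -0.2048, 0.9781]
V = J·q̇ = [-0.3232, 0.2784, 0.4812, -0.7565, 0.0233, -0.9318]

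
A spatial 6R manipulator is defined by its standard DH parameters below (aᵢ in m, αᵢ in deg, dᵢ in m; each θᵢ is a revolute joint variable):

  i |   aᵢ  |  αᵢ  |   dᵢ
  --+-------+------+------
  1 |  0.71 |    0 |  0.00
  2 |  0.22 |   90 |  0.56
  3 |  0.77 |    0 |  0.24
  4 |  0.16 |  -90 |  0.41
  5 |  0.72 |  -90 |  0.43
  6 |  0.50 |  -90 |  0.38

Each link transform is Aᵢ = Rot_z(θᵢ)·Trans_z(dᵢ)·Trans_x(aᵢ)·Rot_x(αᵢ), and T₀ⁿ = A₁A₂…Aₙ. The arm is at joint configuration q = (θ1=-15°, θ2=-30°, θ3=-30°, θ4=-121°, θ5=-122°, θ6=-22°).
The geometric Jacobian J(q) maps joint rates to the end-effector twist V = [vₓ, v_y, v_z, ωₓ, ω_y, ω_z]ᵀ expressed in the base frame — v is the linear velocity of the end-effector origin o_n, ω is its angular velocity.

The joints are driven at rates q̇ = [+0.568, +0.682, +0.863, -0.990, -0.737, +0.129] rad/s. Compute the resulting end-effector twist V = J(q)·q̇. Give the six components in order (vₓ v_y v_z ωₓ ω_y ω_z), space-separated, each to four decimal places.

3.7784 -0.6748 1.0105 -0.2788 0.3618 1.8416

o_n = [0.3024, -2.4239, -0.2946]
J₁: ẑ×o_n = [2.4239, 0.3024, -0.0000], ω = ẑ
J2: z=[0.0000, 0.0000, 1.0000] o=[0.6858, -0.1838, 0.0000] → [2.2401, -0.3834, 0.0000, 0.0000, 0.0000, 1.0000]
J3: z=[-0.7071, -0.7071, 0.0000] o=[0.8414, -0.3393, 0.5600] → [0.6043, -0.6043, 1.0929, -0.7071, -0.7071, 0.0000]
J4: z=[-0.7071, -0.7071, 0.0000] o=[1.1432, -0.9806, 0.1750] → [0.3321, -0.3321, 0.4261, -0.7071, -0.7071, 0.0000]
J5: z=[0.3428, -0.3428, -0.8746] o=[0.7543, -1.1715, 0.0974] → [-0.9609, 0.5297, -0.5842, 0.3428, -0.3428, -0.8746]
J6: z=[-0.8992, 0.1498, -0.4111] o=[0.7059, -1.9866, -0.0937] → [-0.2099, -0.0148, 0.4536, -0.8992, 0.1498, -0.4111]
V = J·q̇ = [3.7784, -0.6748, 1.0105, -0.2788, 0.3618, 1.8416]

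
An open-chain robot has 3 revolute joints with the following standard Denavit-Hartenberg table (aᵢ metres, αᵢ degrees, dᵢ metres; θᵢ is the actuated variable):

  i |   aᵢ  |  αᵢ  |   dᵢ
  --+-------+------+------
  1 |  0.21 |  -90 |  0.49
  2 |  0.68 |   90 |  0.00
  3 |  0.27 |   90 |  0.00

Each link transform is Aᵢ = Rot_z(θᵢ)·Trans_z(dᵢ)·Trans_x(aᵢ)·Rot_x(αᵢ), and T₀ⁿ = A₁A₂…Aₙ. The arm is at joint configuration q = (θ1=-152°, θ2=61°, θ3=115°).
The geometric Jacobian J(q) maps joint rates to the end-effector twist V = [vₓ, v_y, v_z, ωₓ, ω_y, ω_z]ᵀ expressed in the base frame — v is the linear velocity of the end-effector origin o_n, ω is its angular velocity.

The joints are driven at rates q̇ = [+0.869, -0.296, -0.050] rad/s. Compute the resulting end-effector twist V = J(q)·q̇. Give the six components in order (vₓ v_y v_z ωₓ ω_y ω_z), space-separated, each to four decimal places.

o_n = [-0.3128, -0.4434, -0.0049]
J₁: ẑ×o_n = [0.4434, -0.3128, 0.0000], ω = ẑ
J2: z=[0.4695, -0.8829, 0.0000] o=[-0.1854, -0.0986, 0.4900] → [0.4370, 0.2324, -0.2744, 0.4695, -0.8829, 0.0000]
J3: z=[-0.7722, -0.4106, 0.4848] o=[-0.4765, -0.2534, -0.1047] → [0.0512, 0.1564, 0.2140, -0.7722, -0.4106, 0.4848]
V = J·q̇ = [0.2534, -0.3484, 0.0705, -0.1004, 0.2819, 0.8448]

0.2534 -0.3484 0.0705 -0.1004 0.2819 0.8448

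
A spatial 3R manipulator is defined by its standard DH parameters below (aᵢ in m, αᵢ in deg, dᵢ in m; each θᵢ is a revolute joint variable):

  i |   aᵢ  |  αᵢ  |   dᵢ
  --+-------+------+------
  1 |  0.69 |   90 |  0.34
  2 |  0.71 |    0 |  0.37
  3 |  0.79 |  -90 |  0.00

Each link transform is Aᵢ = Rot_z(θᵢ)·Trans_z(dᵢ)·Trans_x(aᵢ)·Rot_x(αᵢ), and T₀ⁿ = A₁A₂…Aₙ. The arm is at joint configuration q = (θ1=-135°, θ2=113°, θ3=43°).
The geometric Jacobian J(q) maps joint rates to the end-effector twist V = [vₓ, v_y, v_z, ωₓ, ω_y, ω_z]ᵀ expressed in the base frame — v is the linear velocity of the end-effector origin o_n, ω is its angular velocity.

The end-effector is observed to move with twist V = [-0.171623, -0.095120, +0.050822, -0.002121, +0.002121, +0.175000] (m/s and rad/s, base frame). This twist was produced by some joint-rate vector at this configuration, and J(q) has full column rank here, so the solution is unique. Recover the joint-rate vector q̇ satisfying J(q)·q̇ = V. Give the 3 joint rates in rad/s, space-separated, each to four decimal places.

o_n = [-0.0430, 0.4802, 1.3149]
J₁: ẑ×o_n = [-0.4802, -0.0430, 0.0000], ω = ẑ
J2: z=[-0.7071, 0.7071, 0.0000] o=[-0.4879, -0.4879, 0.3400] → [0.6893, 0.6893, -0.9991, -0.7071, 0.7071, 0.0000]
J3: z=[-0.7071, 0.7071, 0.0000] o=[-0.5534, -0.0301, 0.9936] → [0.2272, 0.2272, -0.7217, -0.7071, 0.7071, 0.0000]
q̇ = J⁺·V = [0.1750, -0.1910, 0.1940]

0.1750 -0.1910 0.1940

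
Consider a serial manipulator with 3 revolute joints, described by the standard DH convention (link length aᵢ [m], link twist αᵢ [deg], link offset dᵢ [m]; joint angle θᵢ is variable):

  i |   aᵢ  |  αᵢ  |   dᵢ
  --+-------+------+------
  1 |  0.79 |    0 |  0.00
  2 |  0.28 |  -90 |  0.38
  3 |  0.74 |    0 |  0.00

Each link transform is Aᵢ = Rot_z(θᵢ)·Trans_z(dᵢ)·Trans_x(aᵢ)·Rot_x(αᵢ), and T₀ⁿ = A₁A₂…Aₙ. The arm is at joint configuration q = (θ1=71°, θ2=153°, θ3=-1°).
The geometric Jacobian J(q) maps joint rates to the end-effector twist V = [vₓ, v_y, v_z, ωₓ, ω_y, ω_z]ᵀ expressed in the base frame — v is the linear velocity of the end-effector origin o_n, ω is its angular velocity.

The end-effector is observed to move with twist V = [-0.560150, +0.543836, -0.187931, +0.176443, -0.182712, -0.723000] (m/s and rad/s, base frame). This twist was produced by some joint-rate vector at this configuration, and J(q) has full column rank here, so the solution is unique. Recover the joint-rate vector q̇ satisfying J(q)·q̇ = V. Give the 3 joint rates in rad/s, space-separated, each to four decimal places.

0.0610 -0.7840 0.2540

o_n = [-0.4764, 0.0385, 0.3929]
J₁: ẑ×o_n = [-0.0385, -0.4764, 0.0000], ω = ẑ
J2: z=[0.0000, 0.0000, 1.0000] o=[0.2572, 0.7470, 0.0000] → [0.7085, -0.7336, 0.0000, 0.0000, 0.0000, 1.0000]
J3: z=[0.6947, -0.7193, 0.0000] o=[0.0558, 0.5525, 0.3800] → [-0.0093, -0.0090, -0.7399, 0.6947, -0.7193, 0.0000]
q̇ = J⁺·V = [0.0610, -0.7840, 0.2540]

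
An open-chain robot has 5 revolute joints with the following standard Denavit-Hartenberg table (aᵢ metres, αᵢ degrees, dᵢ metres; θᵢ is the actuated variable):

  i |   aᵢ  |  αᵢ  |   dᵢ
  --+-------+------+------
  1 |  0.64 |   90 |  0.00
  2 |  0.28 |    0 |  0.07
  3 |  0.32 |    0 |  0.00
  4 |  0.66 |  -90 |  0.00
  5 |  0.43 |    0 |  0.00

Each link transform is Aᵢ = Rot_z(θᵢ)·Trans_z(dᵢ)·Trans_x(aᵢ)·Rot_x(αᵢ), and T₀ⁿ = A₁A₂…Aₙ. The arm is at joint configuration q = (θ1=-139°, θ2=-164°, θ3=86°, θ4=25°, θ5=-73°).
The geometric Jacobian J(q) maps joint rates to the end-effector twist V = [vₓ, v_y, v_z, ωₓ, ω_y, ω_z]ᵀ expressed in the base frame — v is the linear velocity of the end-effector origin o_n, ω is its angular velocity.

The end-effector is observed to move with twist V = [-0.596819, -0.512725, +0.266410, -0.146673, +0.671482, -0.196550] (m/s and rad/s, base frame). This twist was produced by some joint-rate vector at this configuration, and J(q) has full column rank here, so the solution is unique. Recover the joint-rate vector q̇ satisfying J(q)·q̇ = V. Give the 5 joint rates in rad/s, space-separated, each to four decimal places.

0.0520 0.9020 0.4270 -0.7260 -0.4130

o_n = [-1.0027, -0.2340, -1.0177]
J₁: ẑ×o_n = [0.2340, -1.0027, 0.0000], ω = ẑ
J2: z=[-0.6561, 0.7547, 0.0000] o=[-0.4830, -0.4199, 0.0000] → [-0.7681, -0.6677, 0.2702, -0.6561, 0.7547, 0.0000]
J3: z=[-0.6561, 0.7547, 0.0000] o=[-0.3258, -0.1905, -0.0772] → [-0.7098, -0.6170, 0.5394, -0.6561, 0.7547, 0.0000]
J4: z=[-0.6561, 0.7547, 0.0000] o=[-0.3760, -0.2341, -0.3902] → [-0.4736, -0.4117, 0.4729, -0.6561, 0.7547, 0.0000]
J5: z=[-0.6027, -0.5240, 0.6018] o=[-0.6758, -0.4947, -0.9173] → [-0.1043, -0.2572, -0.3284, -0.6027, -0.5240, 0.6018]
q̇ = J⁺·V = [0.0520, 0.9020, 0.4270, -0.7260, -0.4130]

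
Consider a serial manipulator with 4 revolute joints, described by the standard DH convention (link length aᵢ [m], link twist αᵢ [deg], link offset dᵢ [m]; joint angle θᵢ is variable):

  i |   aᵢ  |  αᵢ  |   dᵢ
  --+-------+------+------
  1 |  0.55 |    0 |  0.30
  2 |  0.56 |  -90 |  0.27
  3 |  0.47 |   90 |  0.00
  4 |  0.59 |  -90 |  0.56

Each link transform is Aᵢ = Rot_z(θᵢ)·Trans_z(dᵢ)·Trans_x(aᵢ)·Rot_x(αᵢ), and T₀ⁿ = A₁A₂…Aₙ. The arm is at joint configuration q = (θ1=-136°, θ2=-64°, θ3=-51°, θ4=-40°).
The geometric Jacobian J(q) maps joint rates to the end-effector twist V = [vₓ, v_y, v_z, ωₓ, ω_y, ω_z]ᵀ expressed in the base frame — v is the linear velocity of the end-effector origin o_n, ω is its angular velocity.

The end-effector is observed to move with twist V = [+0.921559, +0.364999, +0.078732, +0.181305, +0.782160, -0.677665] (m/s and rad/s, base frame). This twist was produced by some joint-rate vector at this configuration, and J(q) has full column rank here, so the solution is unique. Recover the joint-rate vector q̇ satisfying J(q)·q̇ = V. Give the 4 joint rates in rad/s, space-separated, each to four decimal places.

-0.7440 0.1450 -0.7970 -0.1250

o_n = [-0.9284, 0.2154, 1.6389]
J₁: ẑ×o_n = [-0.2154, -0.9284, 0.0000], ω = ẑ
J2: z=[0.0000, 0.0000, 1.0000] o=[-0.3956, -0.3821, 0.3000] → [-0.5975, -0.5328, 0.0000, 0.0000, 0.0000, 1.0000]
J3: z=[-0.3420, -0.9397, 0.0000] o=[-0.9219, -0.1905, 0.5700] → [-1.0045, 0.3656, -0.1450, -0.3420, -0.9397, 0.0000]
J4: z=[0.7303, -0.2658, 0.6293] o=[-1.1998, -0.0894, 0.9353] → [-0.3789, -0.3431, 0.2947, 0.7303, -0.2658, 0.6293]
q̇ = J⁺·V = [-0.7440, 0.1450, -0.7970, -0.1250]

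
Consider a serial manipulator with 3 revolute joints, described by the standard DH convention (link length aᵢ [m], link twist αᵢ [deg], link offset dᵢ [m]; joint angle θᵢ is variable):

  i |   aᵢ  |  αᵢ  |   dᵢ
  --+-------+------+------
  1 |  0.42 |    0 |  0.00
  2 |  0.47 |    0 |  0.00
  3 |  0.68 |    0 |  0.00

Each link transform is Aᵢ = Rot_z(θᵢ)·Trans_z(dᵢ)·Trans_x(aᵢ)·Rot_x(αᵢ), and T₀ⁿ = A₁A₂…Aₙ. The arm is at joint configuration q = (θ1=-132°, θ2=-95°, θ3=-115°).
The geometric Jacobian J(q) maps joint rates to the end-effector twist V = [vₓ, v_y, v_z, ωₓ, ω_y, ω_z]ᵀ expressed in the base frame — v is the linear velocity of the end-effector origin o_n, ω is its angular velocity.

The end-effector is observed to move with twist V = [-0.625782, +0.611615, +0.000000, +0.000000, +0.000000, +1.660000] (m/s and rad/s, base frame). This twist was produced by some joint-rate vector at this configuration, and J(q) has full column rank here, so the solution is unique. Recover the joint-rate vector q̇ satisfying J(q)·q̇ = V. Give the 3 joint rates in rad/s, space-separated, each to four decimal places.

o_n = [0.0451, 0.2417, 0.0000]
J₁: ẑ×o_n = [-0.2417, 0.0451, 0.0000], ω = ẑ
J2: z=[0.0000, 0.0000, 1.0000] o=[-0.2810, -0.3121, 0.0000] → [-0.5539, 0.3262, 0.0000, 0.0000, 0.0000, 1.0000]
J3: z=[0.0000, 0.0000, 1.0000] o=[-0.6016, 0.0316, 0.0000] → [-0.2101, 0.6467, 0.0000, 0.0000, 0.0000, 1.0000]
q̇ = J⁺·V = [0.3560, 0.7730, 0.5310]

0.3560 0.7730 0.5310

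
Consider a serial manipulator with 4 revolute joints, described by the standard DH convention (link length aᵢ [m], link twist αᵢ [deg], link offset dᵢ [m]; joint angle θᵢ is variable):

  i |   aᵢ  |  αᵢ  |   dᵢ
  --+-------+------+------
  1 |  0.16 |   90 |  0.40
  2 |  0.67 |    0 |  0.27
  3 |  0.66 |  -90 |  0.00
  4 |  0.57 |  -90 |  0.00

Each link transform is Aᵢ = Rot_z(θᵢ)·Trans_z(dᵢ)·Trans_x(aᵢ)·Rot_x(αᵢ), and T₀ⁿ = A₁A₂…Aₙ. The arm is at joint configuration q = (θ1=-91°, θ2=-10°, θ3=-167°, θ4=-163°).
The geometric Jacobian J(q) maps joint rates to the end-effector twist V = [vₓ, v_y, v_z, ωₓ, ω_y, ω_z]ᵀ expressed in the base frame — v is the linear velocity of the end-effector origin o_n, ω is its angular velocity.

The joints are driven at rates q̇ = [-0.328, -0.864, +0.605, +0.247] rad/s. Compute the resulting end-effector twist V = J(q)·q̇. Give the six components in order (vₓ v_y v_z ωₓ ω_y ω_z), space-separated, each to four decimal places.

o_n = [-0.4489, -0.6973, 0.2776]
J₁: ẑ×o_n = [0.6973, -0.4489, 0.0000], ω = ẑ
J2: z=[-0.9998, 0.0175, 0.0000] o=[-0.0028, -0.1600, 0.4000] → [-0.0021, -0.1223, 0.5451, -0.9998, 0.0175, 0.0000]
J3: z=[-0.9998, 0.0175, 0.0000] o=[-0.2843, -0.8150, 0.2837] → [-0.0001, -0.0060, -0.1147, -0.9998, 0.0175, 0.0000]
J4: z=[-0.0009, -0.0523, -0.9986] o=[-0.2728, -0.1560, 0.2491] → [-0.5421, 0.1759, -0.0087, -0.0009, -0.0523, -0.9986]
V = J·q̇ = [-0.3608, 0.2927, -0.5425, 0.2587, -0.0174, -0.5747]

-0.3608 0.2927 -0.5425 0.2587 -0.0174 -0.5747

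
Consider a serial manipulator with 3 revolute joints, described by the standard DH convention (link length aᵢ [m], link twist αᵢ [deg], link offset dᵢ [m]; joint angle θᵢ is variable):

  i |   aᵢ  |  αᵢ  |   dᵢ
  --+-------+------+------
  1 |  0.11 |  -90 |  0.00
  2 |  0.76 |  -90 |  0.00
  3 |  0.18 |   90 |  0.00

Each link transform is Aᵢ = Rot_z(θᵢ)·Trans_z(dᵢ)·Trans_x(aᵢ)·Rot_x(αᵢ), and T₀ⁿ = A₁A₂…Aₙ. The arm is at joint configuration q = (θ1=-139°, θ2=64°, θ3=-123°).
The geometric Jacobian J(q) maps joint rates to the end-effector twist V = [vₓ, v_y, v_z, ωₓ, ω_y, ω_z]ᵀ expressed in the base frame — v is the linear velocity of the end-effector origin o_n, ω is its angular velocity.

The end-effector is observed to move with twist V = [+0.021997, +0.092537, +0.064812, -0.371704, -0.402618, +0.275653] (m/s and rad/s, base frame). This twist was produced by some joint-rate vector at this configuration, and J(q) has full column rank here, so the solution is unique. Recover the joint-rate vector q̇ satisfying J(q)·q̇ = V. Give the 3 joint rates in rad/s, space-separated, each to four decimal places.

o_n = [-0.2030, -0.3765, -0.5950]
J₁: ẑ×o_n = [0.3765, -0.2030, 0.0000], ω = ẑ
J2: z=[0.6561, -0.7547, 0.0000] o=[-0.0830, -0.0722, 0.0000] → [0.4490, 0.3903, -0.2902, 0.6561, -0.7547, 0.0000]
J3: z=[0.6783, 0.5897, -0.4384] o=[-0.3345, -0.2907, -0.6831] → [0.0144, -0.1174, -0.1357, 0.6783, 0.5897, -0.4384]
q̇ = J⁺·V = [0.0100, 0.0600, -0.6060]

0.0100 0.0600 -0.6060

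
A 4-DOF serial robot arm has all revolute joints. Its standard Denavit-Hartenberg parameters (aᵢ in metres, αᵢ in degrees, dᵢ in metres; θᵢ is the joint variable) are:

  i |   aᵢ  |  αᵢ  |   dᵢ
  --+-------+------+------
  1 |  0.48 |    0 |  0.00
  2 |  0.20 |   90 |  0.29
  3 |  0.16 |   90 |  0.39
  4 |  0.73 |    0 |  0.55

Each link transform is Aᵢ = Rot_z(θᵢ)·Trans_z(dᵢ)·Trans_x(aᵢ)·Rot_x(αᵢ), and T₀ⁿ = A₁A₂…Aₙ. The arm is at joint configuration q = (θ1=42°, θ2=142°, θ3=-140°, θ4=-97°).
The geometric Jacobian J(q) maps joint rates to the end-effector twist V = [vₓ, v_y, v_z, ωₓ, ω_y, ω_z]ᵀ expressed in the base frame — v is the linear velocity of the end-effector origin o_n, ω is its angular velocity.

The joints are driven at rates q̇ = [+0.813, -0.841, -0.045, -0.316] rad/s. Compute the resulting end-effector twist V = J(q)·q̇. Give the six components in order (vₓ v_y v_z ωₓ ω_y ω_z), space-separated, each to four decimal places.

-0.4639 0.2982 0.1655 -0.1995 -0.0591 -0.2701

o_n = [0.5875, 0.0019, 0.6657]
J₁: ẑ×o_n = [-0.0019, 0.5875, 0.0000], ω = ẑ
J2: z=[0.0000, 0.0000, 1.0000] o=[0.3567, 0.3212, 0.0000] → [0.3192, 0.2308, -0.0000, 0.0000, 0.0000, 1.0000]
J3: z=[-0.0698, 0.9976, 0.0000] o=[0.1572, 0.3072, 0.2900] → [0.3747, 0.0262, -0.4079, -0.0698, 0.9976, 0.0000]
J4: z=[0.6412, 0.0448, 0.7660] o=[0.2523, 0.7048, 0.1872] → [0.5599, -0.0500, -0.4657, 0.6412, 0.0448, 0.7660]
V = J·q̇ = [-0.4639, 0.2982, 0.1655, -0.1995, -0.0591, -0.2701]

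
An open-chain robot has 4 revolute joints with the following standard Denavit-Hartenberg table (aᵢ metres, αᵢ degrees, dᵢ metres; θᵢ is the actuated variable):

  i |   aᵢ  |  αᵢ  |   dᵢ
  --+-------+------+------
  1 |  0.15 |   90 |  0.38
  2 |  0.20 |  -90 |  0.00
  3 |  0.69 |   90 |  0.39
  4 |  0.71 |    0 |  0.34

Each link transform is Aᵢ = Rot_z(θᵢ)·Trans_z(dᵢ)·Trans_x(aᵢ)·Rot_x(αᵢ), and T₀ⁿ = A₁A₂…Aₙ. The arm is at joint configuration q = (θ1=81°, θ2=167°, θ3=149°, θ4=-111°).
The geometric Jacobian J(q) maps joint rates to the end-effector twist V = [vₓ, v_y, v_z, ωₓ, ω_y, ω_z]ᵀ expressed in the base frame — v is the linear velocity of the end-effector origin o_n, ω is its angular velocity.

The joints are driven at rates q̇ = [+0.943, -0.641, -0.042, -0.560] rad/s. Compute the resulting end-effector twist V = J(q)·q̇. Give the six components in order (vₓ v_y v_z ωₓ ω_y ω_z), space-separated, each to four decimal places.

o_n = [-0.4766, 0.2878, 0.6462]
J₁: ẑ×o_n = [-0.2878, -0.4766, 0.0000], ω = ẑ
J2: z=[0.9877, -0.1564, 0.0000] o=[0.0235, 0.1482, 0.3800] → [-0.0417, -0.2630, 0.0597, 0.9877, -0.1564, 0.0000]
J3: z=[-0.0352, -0.2222, -0.9744] o=[-0.0070, -0.0443, 0.4250] → [0.2744, 0.4653, -0.1160, -0.0352, -0.2222, -0.9744]
J4: z=[-0.9251, -0.3616, 0.1159] o=[-0.2816, 0.4938, -0.0881] → [-0.2416, 0.6567, 0.1201, -0.9251, -0.3616, 0.1159]
V = J·q̇ = [-0.1209, -0.6682, -0.1006, -0.1136, 0.3121, 0.9190]

-0.1209 -0.6682 -0.1006 -0.1136 0.3121 0.9190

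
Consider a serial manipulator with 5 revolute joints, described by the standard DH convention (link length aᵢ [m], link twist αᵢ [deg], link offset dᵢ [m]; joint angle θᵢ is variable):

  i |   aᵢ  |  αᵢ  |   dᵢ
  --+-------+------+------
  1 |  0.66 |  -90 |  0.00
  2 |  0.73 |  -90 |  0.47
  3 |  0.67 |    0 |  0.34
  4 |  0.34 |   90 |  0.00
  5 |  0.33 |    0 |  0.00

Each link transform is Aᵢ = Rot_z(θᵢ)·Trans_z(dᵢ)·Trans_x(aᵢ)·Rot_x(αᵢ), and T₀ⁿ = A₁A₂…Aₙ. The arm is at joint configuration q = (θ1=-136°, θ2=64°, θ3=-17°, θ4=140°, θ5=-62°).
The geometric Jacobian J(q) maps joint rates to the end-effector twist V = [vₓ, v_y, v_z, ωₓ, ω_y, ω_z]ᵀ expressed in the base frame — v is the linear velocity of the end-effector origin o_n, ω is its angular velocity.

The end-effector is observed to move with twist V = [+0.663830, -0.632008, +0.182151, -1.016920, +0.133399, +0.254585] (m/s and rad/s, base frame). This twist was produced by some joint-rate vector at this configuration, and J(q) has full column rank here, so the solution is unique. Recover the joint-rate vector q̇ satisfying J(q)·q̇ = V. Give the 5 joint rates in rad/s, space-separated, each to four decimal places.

0.7660 -0.3220 -0.5990 0.2490 0.8820

o_n = [-0.6163, -0.9439, -1.0110]
J₁: ẑ×o_n = [0.9439, -0.6163, 0.0000], ω = ẑ
J2: z=[0.6947, -0.7193, 0.0000] o=[-0.4748, -0.4585, 0.0000] → [0.7273, 0.7023, -0.4390, 0.6947, -0.7193, 0.0000]
J3: z=[0.6465, 0.6244, -0.4384] o=[-0.3785, -1.0189, -0.6561] → [-0.1887, 0.3337, 0.1970, 0.6465, 0.6244, -0.4384]
J4: z=[0.6465, 0.6244, -0.4384] o=[-0.2246, -1.1426, -1.3810] → [0.3181, -0.0675, 0.3731, 0.6465, 0.6244, -0.4384]
J5: z=[-0.6428, 0.1364, -0.7538] o=[-0.3643, -0.8811, -1.2146] → [-0.0195, 0.3208, 0.0747, -0.6428, 0.1364, -0.7538]
q̇ = J⁺·V = [0.7660, -0.3220, -0.5990, 0.2490, 0.8820]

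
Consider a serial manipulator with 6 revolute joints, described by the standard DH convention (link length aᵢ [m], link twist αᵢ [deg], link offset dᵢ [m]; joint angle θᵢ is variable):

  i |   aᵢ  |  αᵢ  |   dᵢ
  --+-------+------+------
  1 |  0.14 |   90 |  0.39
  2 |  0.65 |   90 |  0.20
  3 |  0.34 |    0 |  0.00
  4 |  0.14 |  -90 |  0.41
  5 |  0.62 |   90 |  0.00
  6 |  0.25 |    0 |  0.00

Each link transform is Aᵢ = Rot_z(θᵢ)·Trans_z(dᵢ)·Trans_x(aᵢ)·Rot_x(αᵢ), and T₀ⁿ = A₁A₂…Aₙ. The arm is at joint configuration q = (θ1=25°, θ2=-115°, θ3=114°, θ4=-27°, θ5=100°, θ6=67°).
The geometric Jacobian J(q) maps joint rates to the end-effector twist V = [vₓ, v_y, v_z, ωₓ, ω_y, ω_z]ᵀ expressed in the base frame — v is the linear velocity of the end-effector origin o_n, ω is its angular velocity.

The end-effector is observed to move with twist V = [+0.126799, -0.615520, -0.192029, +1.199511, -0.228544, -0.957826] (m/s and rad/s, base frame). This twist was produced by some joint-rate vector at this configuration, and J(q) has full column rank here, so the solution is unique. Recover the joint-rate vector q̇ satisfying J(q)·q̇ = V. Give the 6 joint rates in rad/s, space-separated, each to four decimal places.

o_n = [0.4897, -0.3653, 0.0084]
J₁: ẑ×o_n = [0.3653, 0.4897, -0.0000], ω = ẑ
J2: z=[0.4226, -0.9063, 0.0000] o=[0.1269, 0.0592, 0.3900] → [0.3459, 0.1613, 0.1495, 0.4226, -0.9063, 0.0000]
J3: z=[-0.8214, -0.3830, 0.4226] o=[-0.0376, -0.2382, -0.1991] → [-0.0258, 0.3933, 0.3063, -0.8214, -0.3830, 0.4226]
J4: z=[-0.8214, -0.3830, 0.4226] o=[0.1467, -0.4950, -0.0738] → [-0.0863, 0.2124, 0.0248, -0.8214, -0.3830, 0.4226]
J5: z=[0.4046, 0.1309, 0.9051] o=[-0.1338, -0.7801, 0.0929] → [-0.3865, 0.5986, 0.0862, 0.4046, 0.1309, 0.9051]
J6: z=[0.5385, -0.8340, -0.1201] o=[0.3244, -0.4477, -0.1601] → [-0.1306, -0.1106, 0.1823, 0.5385, -0.8340, -0.1201]
q̇ = J⁺·V = [-0.2830, 0.4520, -0.9460, -0.1890, -0.1790, 0.2760]

-0.2830 0.4520 -0.9460 -0.1890 -0.1790 0.2760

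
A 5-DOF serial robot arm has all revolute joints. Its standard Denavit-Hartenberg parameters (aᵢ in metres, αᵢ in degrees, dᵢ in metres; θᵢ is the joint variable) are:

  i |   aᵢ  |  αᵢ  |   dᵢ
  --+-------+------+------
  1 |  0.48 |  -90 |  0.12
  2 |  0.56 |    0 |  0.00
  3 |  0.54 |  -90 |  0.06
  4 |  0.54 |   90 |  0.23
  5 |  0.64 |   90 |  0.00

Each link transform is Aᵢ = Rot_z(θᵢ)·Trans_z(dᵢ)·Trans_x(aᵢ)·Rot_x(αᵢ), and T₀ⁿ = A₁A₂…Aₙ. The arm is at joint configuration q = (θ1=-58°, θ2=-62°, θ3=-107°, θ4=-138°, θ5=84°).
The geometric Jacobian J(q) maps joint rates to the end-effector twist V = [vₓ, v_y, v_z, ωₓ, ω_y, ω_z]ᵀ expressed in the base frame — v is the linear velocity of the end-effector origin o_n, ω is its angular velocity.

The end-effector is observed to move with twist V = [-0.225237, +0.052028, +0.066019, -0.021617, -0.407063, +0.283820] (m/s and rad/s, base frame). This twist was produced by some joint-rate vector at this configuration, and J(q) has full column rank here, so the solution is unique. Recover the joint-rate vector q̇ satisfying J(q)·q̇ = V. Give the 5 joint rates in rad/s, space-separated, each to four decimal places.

o_n = [0.8303, -0.4492, 1.4820]
J₁: ẑ×o_n = [0.4492, 0.8303, -0.0000], ω = ẑ
J2: z=[0.8480, 0.5299, 0.0000] o=[0.2544, -0.4071, 0.1200] → [0.7218, -1.1550, -0.3409, 0.8480, 0.5299, 0.0000]
J3: z=[0.8480, 0.5299, 0.0000] o=[0.3937, -0.6300, 0.6145] → [0.4597, -0.7357, -0.0780, 0.8480, 0.5299, 0.0000]
J4: z=[0.1011, -0.1618, 0.9816] o=[0.1637, -0.1487, 0.7175] → [0.1712, 0.5771, 0.0775, 0.1011, -0.1618, 0.9816]
J5: z=[-0.2822, -0.9508, -0.1277] o=[0.7021, -0.3285, 0.8667] → [-0.6005, 0.1572, 0.1559, -0.2822, -0.9508, -0.1277]
q̇ = J⁺·V = [-0.5600, 0.1740, -0.2230, 0.8920, 0.2490]

-0.5600 0.1740 -0.2230 0.8920 0.2490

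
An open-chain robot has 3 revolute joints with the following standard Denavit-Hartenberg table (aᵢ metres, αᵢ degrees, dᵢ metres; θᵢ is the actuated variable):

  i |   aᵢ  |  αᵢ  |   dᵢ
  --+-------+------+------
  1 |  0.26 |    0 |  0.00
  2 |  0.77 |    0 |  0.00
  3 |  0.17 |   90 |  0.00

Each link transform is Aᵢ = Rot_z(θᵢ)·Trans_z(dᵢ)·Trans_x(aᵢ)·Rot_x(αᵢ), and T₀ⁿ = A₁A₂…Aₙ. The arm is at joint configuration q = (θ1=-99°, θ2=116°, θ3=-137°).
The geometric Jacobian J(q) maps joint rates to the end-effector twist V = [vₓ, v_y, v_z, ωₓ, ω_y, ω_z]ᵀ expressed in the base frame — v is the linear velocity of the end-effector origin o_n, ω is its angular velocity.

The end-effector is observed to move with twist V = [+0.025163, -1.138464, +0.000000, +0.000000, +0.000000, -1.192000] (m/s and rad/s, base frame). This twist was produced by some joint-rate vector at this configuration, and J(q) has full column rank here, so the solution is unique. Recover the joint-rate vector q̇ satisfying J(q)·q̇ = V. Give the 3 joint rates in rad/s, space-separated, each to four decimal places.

o_n = [0.6107, -0.1789, 0.0000]
J₁: ẑ×o_n = [0.1789, 0.6107, -0.0000], ω = ẑ
J2: z=[0.0000, 0.0000, 1.0000] o=[-0.0407, -0.2568, 0.0000] → [-0.0779, 0.6514, 0.0000, 0.0000, 0.0000, 1.0000]
J3: z=[0.0000, 0.0000, 1.0000] o=[0.6957, -0.0317, 0.0000] → [0.1472, -0.0850, 0.0000, 0.0000, 0.0000, 1.0000]
q̇ = J⁺·V = [-0.7300, -0.9940, 0.5320]

-0.7300 -0.9940 0.5320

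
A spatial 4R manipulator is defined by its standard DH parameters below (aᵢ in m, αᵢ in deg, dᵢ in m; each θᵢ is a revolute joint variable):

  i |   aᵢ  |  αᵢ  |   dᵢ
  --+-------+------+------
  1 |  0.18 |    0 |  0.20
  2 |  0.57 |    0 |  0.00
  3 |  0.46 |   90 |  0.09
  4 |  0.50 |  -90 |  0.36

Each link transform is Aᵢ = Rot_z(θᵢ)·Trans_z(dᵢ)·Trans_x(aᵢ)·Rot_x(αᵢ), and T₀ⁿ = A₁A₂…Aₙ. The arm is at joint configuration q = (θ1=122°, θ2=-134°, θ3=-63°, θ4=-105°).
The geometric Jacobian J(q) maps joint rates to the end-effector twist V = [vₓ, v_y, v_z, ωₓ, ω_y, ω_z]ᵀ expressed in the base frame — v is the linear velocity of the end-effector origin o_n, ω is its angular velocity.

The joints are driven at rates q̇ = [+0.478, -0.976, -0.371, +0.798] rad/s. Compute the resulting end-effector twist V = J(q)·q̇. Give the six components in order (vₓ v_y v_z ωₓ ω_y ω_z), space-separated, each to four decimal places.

o_n = [0.2000, -0.3784, -0.1930]
J₁: ẑ×o_n = [0.3784, 0.2000, -0.0000], ω = ẑ
J2: z=[0.0000, 0.0000, 1.0000] o=[-0.0954, 0.1526, 0.2000] → [0.5310, 0.2954, -0.0000, 0.0000, 0.0000, 1.0000]
J3: z=[0.0000, 0.0000, 1.0000] o=[0.4622, 0.0341, 0.2000] → [0.4125, -0.2622, 0.0000, 0.0000, 0.0000, 1.0000]
J4: z=[-0.9659, -0.2588, 0.0000] o=[0.5812, -0.4102, 0.2900] → [0.1250, -0.4665, -0.1294, -0.9659, -0.2588, 0.0000]
V = J·q̇ = [-0.3907, -0.4677, -0.1033, -0.7708, -0.2065, -0.8690]

-0.3907 -0.4677 -0.1033 -0.7708 -0.2065 -0.8690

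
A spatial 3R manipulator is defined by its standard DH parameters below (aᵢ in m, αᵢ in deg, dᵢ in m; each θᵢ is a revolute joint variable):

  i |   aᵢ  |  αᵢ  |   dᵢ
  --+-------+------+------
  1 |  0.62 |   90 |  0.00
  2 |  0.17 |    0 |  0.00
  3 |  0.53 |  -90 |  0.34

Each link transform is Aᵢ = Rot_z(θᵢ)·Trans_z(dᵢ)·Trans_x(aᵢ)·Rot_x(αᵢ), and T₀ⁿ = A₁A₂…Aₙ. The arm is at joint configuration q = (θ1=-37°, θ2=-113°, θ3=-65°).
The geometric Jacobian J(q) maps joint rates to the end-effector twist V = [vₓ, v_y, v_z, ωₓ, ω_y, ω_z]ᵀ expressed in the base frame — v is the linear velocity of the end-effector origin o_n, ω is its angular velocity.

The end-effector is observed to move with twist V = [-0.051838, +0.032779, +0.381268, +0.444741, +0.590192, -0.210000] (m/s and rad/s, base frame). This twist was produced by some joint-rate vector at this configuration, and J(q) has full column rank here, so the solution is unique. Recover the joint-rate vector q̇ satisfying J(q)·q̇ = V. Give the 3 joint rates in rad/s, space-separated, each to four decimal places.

o_n = [-0.1855, -0.2859, -0.1750]
J₁: ẑ×o_n = [0.2859, -0.1855, 0.0000], ω = ẑ
J2: z=[-0.6018, -0.7986, 0.0000] o=[0.4952, -0.3731, 0.0000] → [0.1397, -0.1053, -0.5961, -0.6018, -0.7986, 0.0000]
J3: z=[-0.6018, -0.7986, 0.0000] o=[0.4421, -0.3332, -0.1565] → [0.0148, -0.0111, -0.5297, -0.6018, -0.7986, 0.0000]
q̇ = J⁺·V = [-0.2100, 0.1530, -0.8920]

-0.2100 0.1530 -0.8920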